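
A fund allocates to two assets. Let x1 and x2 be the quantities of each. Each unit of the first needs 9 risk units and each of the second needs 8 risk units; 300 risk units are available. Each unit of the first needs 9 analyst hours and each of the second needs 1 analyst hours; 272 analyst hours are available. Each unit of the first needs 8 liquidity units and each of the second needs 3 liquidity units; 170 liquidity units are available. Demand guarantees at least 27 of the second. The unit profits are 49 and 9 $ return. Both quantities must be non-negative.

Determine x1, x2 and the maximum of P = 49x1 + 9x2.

Corner points and P = 49x1 + 9x2:
  (0, 75/2) → P = 675/2
  (0, 27) → P = 243
  (28/3, 27) → P = 2101/3

x1 = 28/3, x2 = 27, maximum P = 2101/3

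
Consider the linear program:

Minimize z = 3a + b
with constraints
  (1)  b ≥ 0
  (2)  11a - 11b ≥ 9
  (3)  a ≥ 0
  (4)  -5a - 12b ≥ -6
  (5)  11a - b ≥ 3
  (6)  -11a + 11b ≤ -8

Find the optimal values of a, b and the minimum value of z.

Corner points and z = 3a + b:
  (9/11, 0) → z = 27/11
  (6/5, 0) → z = 18/5
  (174/187, 21/187) → z = 543/187

The binding constraints are b = 0 and 11a - 11b = 9.
Solving simultaneously gives a = 9/11, b = 0.

a = 9/11, b = 0, minimum z = 27/11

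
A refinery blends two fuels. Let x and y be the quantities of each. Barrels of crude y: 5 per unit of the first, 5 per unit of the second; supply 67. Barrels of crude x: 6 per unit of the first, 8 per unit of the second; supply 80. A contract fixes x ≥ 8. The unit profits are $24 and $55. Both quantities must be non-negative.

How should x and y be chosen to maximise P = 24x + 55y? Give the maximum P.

x = 8, y = 4, maximum P = 412

Corner points and P = 24x + 55y:
  (40/3, 0) → P = 320
  (8, 0) → P = 192
  (8, 4) → P = 412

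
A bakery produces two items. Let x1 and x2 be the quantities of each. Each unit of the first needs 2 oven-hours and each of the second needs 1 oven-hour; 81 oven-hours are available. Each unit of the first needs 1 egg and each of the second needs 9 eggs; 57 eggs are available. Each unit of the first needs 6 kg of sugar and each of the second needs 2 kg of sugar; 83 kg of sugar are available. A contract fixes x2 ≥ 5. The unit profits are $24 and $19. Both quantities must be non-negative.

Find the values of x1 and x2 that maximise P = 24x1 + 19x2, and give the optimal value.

Corner points and P = 24x1 + 19x2:
  (0, 19/3) → P = 361/3
  (0, 5) → P = 95
  (12, 5) → P = 383

At the optimal vertex, x1 + 9x2 = 57 and x2 = 5.
Solving simultaneously gives x1 = 12, x2 = 5.

x1 = 12, x2 = 5, maximum P = 383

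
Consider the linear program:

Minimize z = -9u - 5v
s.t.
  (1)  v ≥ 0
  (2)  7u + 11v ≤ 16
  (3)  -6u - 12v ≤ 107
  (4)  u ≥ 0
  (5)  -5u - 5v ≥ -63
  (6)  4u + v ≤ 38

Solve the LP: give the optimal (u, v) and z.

u = 16/7, v = 0, minimum z = -144/7

Corner points and z = -9u - 5v:
  (16/7, 0) → z = -144/7
  (0, 0) → z = 0
  (0, 16/11) → z = -80/11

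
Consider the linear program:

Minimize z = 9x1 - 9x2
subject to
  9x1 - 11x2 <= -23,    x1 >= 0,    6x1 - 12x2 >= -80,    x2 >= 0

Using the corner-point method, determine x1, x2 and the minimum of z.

Feasible corners and z = 9x1 - 9x2:
  (0, 23/11) → z = -207/11
  (302/21, 97/7) → z = 33/7
  (0, 20/3) → z = -60

The binding constraints are x1 = 0 and 6x1 - 12x2 = -80.
Solving simultaneously gives x1 = 0, x2 = 20/3.

x1 = 0, x2 = 20/3, minimum z = -60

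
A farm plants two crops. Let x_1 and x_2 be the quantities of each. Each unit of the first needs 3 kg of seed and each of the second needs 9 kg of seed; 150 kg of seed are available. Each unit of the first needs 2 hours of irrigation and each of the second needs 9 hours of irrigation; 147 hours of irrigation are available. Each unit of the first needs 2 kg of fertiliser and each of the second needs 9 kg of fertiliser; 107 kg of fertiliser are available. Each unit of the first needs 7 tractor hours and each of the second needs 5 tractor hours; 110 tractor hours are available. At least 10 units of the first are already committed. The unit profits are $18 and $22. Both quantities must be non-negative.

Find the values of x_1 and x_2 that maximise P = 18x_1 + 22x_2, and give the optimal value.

x_1 = 10, x_2 = 8, maximum P = 356

Vertices and P = 18x_1 + 22x_2:
  (110/7, 0) → P = 1980/7
  (10, 0) → P = 180
  (10, 8) → P = 356

The binding constraints are 7x_1 + 5x_2 = 110 and x_1 = 10.
Solving simultaneously gives x_1 = 10, x_2 = 8.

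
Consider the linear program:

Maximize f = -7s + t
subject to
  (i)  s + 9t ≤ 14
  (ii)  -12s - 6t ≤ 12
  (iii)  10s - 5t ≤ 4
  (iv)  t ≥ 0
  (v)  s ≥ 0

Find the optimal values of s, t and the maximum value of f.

s = 0, t = 14/9, maximum f = 14/9

Corner points and f = -7s + t:
  (106/95, 136/95) → f = -606/95
  (0, 14/9) → f = 14/9
  (2/5, 0) → f = -14/5
  (0, 0) → f = 0

The binding constraints are s + 9t = 14 and s = 0.
Solving simultaneously gives s = 0, t = 14/9.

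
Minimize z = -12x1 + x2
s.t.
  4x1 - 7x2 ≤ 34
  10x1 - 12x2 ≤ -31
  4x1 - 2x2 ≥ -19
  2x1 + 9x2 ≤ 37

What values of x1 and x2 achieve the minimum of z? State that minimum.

Corner points and z = -12x1 + x2:
  (-83/14, -33/14) → z = 963/14
  (55/38, 72/19) → z = -258/19
  (-97/40, 93/20) → z = 135/4

The optimum lies where 10x1 - 12x2 = -31 and 2x1 + 9x2 = 37.
Solving simultaneously gives x1 = 55/38, x2 = 72/19.

x1 = 55/38, x2 = 72/19, minimum z = -258/19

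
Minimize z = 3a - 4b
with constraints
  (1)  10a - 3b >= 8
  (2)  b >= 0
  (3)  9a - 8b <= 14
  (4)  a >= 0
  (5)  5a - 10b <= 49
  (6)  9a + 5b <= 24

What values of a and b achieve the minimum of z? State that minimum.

Extreme points and z = 3a - 4b:
  (4/5, 0) → z = 12/5
  (16/11, 24/11) → z = -48/11
  (14/9, 0) → z = 14/3
  (262/117, 10/13) → z = 142/39

a = 16/11, b = 24/11, minimum z = -48/11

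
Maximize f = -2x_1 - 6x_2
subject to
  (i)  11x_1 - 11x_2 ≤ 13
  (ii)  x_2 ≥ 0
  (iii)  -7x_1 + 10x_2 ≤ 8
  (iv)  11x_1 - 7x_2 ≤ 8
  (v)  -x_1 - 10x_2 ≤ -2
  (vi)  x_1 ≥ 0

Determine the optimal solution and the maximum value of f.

At the optimal vertex, -x_1 - 10x_2 = -2 and x_1 = 0.
Solving simultaneously gives x_1 = 0, x_2 = 1/5.

x_1 = 0, x_2 = 1/5, maximum f = -6/5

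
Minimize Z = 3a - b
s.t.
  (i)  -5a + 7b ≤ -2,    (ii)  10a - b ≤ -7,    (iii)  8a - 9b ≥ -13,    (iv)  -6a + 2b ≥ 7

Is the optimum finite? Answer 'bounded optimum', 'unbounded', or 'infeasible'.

From the feasible point (-109/11, -81/11), moving in the direction (-9, -8) keeps every constraint satisfied while Z decreases without bound.

unbounded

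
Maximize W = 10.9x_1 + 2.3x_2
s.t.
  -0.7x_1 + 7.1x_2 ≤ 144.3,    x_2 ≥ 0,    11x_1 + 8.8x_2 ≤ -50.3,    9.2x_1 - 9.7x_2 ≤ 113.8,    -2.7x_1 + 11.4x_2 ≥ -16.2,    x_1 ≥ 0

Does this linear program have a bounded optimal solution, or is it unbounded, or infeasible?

infeasible

The boundaries -0.7x_1 + 7.1x_2 = 144.3 and x_2 = 0 meet at (-1443/7, 0), but that point violates x_1 ≥ 0. Every candidate vertex is excluded by some other constraint, so the feasible region is empty.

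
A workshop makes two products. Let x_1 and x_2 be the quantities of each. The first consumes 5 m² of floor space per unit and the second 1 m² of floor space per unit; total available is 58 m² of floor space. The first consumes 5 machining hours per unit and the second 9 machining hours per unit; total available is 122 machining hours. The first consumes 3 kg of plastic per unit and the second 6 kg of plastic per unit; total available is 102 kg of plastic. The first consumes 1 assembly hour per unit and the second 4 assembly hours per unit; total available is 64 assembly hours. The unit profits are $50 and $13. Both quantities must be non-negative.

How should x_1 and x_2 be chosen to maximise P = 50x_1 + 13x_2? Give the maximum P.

Corner points and P = 50x_1 + 13x_2:
  (0, 0) → P = 0
  (0, 122/9) → P = 1586/9
  (58/5, 0) → P = 580
  (10, 8) → P = 604

The binding constraints are 5x_1 + x_2 = 58 and 5x_1 + 9x_2 = 122.
Solving simultaneously gives x_1 = 10, x_2 = 8.

x_1 = 10, x_2 = 8, maximum P = 604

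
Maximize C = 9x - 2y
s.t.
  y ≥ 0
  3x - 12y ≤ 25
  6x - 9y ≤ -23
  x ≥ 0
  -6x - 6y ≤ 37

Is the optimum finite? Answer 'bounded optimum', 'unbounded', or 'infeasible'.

unbounded

From the feasible point (0, 23/9), moving in the direction (9, 6) keeps every constraint satisfied while C increases without bound.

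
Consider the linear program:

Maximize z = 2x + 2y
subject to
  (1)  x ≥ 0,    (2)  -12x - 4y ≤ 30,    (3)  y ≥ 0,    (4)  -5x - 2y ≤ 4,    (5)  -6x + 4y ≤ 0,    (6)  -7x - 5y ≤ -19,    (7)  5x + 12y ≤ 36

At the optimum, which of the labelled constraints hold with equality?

(3) and (7)

Feasible corners and z = 2x + 2y:
  (19/7, 0) → z = 38/7
  (36/5, 0) → z = 72/5
  (38/29, 57/29) → z = 190/29
  (36/23, 54/23) → z = 180/23

The maximum is at (36/5, 0). Substituting into each constraint, equality holds for (3) and (7); the remaining constraints have slack.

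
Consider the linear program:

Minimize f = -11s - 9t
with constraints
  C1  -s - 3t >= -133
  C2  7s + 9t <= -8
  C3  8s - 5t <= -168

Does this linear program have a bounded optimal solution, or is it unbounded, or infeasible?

bounded optimum

Corner points and f = -11s - 9t:
  (-407/4, 313/4) → f = 415
  (-1552/107, 1112/107) → f = 7064/107
The feasible region has finitely many vertices and no improving ray; the minimum is 7064/107 at (-1552/107, 1112/107).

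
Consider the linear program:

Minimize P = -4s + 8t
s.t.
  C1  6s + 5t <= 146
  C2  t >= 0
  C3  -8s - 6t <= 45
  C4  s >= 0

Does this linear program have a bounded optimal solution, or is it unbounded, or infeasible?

bounded optimum

Corner points and P = -4s + 8t:
  (73/3, 0) → P = -292/3
  (0, 146/5) → P = 1168/5
  (0, 0) → P = 0
The feasible region has finitely many vertices and no improving ray; the minimum is -292/3 at (73/3, 0).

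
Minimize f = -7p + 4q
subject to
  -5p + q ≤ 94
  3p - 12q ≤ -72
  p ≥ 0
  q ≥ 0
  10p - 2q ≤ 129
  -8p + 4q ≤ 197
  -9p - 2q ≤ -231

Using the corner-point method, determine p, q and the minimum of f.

At the optimal vertex, 10p - 2q = 129 and -9p - 2q = -231.
Solving simultaneously gives p = 360/19, q = 1149/38.

p = 360/19, q = 1149/38, minimum f = -222/19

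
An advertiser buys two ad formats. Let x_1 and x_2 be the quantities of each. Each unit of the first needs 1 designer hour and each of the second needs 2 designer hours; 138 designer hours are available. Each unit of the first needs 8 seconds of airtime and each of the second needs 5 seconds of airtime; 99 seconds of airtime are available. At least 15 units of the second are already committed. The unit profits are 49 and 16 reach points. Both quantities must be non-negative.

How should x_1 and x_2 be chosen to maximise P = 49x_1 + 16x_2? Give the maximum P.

Corner points and P = 49x_1 + 16x_2:
  (0, 99/5) → P = 1584/5
  (0, 15) → P = 240
  (3, 15) → P = 387

The binding constraints are 8x_1 + 5x_2 = 99 and x_2 = 15.
Solving simultaneously gives x_1 = 3, x_2 = 15.

x_1 = 3, x_2 = 15, maximum P = 387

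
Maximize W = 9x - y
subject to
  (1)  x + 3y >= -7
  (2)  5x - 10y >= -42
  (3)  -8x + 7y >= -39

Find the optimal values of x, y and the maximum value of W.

x = 76/5, y = 59/5, maximum W = 125

Corner points and W = 9x - y:
  (-196/25, 7/25) → W = -1771/25
  (68/31, -95/31) → W = 707/31
  (76/5, 59/5) → W = 125

The optimum lies where 5x - 10y = -42 and -8x + 7y = -39.
Solving simultaneously gives x = 76/5, y = 59/5.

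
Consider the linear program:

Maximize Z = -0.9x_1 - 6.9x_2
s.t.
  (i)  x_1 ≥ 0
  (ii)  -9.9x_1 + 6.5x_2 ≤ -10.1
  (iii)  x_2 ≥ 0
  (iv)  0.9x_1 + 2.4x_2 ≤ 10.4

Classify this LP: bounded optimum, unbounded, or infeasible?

Vertices and Z = -0.9x_1 - 6.9x_2:
  (101/99, 0) → Z = -101/110
  (1312/423, 149/47) → Z = -11593/470
  (104/9, 0) → Z = -10.4
The feasible region has finitely many vertices and no improving ray; the maximum is -101/110 at (101/99, 0).

bounded optimum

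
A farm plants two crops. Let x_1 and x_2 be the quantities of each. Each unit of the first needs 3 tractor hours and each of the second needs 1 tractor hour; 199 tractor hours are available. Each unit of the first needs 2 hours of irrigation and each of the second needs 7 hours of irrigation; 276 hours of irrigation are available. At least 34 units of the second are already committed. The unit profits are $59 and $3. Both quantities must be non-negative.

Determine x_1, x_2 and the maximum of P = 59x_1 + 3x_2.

Corner points and P = 59x_1 + 3x_2:
  (0, 276/7) → P = 828/7
  (0, 34) → P = 102
  (19, 34) → P = 1223

x_1 = 19, x_2 = 34, maximum P = 1223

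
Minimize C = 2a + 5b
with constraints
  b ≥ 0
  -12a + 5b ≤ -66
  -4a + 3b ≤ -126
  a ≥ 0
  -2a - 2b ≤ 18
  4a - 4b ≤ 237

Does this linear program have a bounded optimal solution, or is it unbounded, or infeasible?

bounded optimum

Corner points and C = 2a + 5b:
  (63/2, 0) → C = 63
  (237/4, 0) → C = 237/2
The feasible region has finitely many vertices and no improving ray; the minimum is 63 at (63/2, 0).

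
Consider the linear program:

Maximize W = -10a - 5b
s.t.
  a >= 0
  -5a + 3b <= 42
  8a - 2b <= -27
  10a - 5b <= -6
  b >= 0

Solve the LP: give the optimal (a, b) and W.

Extreme points and W = -10a - 5b:
  (0, 14) → W = -70
  (0, 27/2) → W = -135/2
  (3/14, 201/14) → W = -1035/14

a = 0, b = 27/2, maximum W = -135/2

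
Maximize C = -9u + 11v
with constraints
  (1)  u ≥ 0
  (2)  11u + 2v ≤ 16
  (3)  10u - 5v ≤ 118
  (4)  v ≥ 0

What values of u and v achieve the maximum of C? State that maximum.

u = 0, v = 8, maximum C = 88

Vertices and C = -9u + 11v:
  (0, 8) → C = 88
  (0, 0) → C = 0
  (16/11, 0) → C = -144/11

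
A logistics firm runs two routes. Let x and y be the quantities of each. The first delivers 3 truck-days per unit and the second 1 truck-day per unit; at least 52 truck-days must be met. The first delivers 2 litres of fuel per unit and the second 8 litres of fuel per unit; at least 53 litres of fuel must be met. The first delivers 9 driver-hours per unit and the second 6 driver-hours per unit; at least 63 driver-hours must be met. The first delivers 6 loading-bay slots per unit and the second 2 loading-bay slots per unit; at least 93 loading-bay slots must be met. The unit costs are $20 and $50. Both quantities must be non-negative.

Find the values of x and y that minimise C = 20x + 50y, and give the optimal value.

Extreme points and C = 20x + 50y:
  (0, 52) → C = 2600
  (53/2, 0) → C = 530
  (33/2, 5/2) → C = 455
The feasible region is unbounded (it extends along (0, 1), (1, 0)), but C strictly increases along every unbounded feasible direction, so there is no improving ray and the minimum is attained at a vertex.

x = 33/2, y = 5/2, minimum C = 455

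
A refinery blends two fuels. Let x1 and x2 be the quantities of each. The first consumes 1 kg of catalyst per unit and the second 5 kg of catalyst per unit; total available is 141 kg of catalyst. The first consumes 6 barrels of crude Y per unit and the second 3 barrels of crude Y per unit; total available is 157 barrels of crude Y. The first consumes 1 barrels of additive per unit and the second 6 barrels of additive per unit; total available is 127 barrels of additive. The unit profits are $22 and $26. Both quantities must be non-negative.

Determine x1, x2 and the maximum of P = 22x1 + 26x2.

x1 = 17, x2 = 55/3, maximum P = 2552/3

Corner points and P = 22x1 + 26x2:
  (0, 0) → P = 0
  (0, 127/6) → P = 1651/3
  (157/6, 0) → P = 1727/3
  (17, 55/3) → P = 2552/3

At the optimal vertex, 6x1 + 3x2 = 157 and x1 + 6x2 = 127.
Solving simultaneously gives x1 = 17, x2 = 55/3.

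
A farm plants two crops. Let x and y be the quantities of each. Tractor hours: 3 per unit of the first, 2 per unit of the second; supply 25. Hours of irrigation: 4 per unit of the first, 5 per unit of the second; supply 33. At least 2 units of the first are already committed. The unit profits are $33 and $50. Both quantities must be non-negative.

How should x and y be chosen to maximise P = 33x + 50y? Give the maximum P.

The optimum lies where 4x + 5y = 33 and x = 2.
Solving simultaneously gives x = 2, y = 5.

x = 2, y = 5, maximum P = 316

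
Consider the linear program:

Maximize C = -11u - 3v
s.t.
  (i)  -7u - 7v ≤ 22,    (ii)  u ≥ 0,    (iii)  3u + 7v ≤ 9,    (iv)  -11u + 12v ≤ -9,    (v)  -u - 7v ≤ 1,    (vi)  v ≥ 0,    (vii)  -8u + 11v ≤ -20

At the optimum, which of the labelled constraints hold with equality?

(vi) and (vii)

Vertices and C = -11u - 3v:
  (3, 0) → C = -33
  (239/89, 12/89) → C = -2665/89
  (5/2, 0) → C = -55/2

The maximum is at (5/2, 0). Substituting into each constraint, equality holds for (vi) and (vii); the remaining constraints have slack.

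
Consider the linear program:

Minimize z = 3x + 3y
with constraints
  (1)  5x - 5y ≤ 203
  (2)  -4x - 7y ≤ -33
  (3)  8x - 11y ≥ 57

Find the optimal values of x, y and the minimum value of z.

x = 381/50, y = 9/25, minimum z = 1197/50

Corner points and z = 3x + 3y:
  (1586/55, -647/55) → z = 2817/55
  (1948/15, 1339/15) → z = 3287/5
  (381/50, 9/25) → z = 1197/50

At the optimal vertex, -4x - 7y = -33 and 8x - 11y = 57.
Solving simultaneously gives x = 381/50, y = 9/25.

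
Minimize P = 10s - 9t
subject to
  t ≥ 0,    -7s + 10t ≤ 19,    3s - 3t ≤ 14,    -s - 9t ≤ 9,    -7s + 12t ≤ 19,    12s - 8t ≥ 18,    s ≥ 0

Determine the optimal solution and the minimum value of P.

Vertices and P = 10s - 9t:
  (14/3, 0) → P = 140/3
  (3/2, 0) → P = 15
  (15, 31/3) → P = 57
  (46/11, 177/44) → P = 247/44

The optimum lies where -7s + 12t = 19 and 12s - 8t = 18.
Solving simultaneously gives s = 46/11, t = 177/44.

s = 46/11, t = 177/44, minimum P = 247/44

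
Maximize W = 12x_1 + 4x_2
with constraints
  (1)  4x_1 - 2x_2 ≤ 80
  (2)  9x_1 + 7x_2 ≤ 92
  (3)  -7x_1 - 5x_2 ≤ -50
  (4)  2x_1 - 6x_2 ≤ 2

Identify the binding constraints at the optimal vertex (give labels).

Feasible corners and W = 12x_1 + 4x_2:
  (-55/2, 97/2) → W = -136
  (283/34, 83/34) → W = 1864/17
  (155/26, 43/26) → W = 1016/13

The maximum is at (283/34, 83/34). Substituting into each constraint, equality holds for (2) and (4); the remaining constraints have slack.

(2) and (4)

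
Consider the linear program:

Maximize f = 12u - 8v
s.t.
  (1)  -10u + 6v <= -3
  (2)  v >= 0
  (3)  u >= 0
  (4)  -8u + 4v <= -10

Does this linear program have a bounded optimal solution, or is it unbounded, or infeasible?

From the feasible point (6, 19/2), moving in the direction (1, 0) keeps every constraint satisfied while f increases without bound.

unbounded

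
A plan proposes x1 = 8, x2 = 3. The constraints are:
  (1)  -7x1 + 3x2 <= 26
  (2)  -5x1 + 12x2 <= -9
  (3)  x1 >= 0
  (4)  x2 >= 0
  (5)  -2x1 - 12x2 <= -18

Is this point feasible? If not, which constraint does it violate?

not feasible — violates (2)

Constraint (2): -5x1 + 12x2 = -4, which is not ≤ -9. All other constraints are satisfied.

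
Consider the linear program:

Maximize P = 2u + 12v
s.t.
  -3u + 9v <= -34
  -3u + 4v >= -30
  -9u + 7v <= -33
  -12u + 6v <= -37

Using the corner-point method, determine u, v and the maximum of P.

u = 134/15, v = -4/5, maximum P = 124/15

The optimum lies where -3u + 9v = -34 and -3u + 4v = -30.
Solving simultaneously gives u = 134/15, v = -4/5.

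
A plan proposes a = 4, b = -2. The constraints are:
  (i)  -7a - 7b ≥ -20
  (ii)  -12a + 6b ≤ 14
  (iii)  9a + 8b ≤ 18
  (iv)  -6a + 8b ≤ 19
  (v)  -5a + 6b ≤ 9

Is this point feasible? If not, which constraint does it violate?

not feasible — violates (iii)

Constraint (iii): 9a + 8b = 20, which is not ≤ 18. All other constraints are satisfied.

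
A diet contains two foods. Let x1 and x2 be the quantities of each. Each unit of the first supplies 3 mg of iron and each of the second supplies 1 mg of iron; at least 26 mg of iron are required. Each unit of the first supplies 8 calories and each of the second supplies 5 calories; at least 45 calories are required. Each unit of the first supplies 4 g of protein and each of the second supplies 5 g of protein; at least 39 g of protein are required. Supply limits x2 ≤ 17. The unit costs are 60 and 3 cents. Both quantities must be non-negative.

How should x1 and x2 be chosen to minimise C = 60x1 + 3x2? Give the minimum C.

x1 = 3, x2 = 17, minimum C = 231

Extreme points and C = 60x1 + 3x2:
  (39/4, 0) → C = 585
  (91/11, 13/11) → C = 5499/11
  (3, 17) → C = 231
The feasible region is unbounded (it extends along (1, 0)), but C strictly increases along every unbounded feasible direction, so there is no improving ray and the minimum is attained at a vertex.

The binding constraints are 3x1 + x2 = 26 and x2 = 17.
Solving simultaneously gives x1 = 3, x2 = 17.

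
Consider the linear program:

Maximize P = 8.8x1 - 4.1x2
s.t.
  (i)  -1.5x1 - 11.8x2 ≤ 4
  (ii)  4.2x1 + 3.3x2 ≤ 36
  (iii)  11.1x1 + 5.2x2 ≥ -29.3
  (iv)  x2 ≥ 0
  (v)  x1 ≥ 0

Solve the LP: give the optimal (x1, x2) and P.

Corner points and P = 8.8x1 - 4.1x2:
  (60/7, 0) → P = 528/7
  (0, 120/11) → P = -492/11
  (0, 0) → P = 0

At the optimal vertex, 4.2x1 + 3.3x2 = 36 and x2 = 0.
Solving simultaneously gives x1 = 60/7, x2 = 0.

x1 = 60/7, x2 = 0, maximum P = 528/7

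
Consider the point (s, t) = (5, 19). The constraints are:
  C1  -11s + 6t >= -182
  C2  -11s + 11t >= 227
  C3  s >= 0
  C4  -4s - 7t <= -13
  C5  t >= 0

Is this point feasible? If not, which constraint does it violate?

Constraint C2: -11s + 11t = 154, which is not ≥ 227. All other constraints are satisfied.

not feasible — violates C2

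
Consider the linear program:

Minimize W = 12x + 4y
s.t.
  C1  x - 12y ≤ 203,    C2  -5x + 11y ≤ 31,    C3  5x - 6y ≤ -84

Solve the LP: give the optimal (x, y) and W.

Extreme points and W = 12x + 4y:
  (-2605/49, -1046/49) → W = -35444/49
  (-371/9, -1099/54) → W = -15554/27
  (-738/25, -53/5) → W = -9916/25

x = -2605/49, y = -1046/49, minimum W = -35444/49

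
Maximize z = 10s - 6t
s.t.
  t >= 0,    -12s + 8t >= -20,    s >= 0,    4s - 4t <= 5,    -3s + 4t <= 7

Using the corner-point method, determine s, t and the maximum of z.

Feasible corners and z = 10s - 6t:
  (0, 0) → z = 0
  (5/4, 0) → z = 25/2
  (5/2, 5/4) → z = 35/2
  (17/3, 6) → z = 62/3
  (0, 7/4) → z = -21/2

The binding constraints are -12s + 8t = -20 and -3s + 4t = 7.
Solving simultaneously gives s = 17/3, t = 6.

s = 17/3, t = 6, maximum z = 62/3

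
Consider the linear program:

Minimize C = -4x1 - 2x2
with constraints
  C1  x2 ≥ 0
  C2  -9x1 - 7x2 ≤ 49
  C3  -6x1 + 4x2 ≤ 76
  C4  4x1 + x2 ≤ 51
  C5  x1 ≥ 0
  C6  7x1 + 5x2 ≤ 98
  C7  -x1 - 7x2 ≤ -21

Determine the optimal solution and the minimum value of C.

The optimum lies where 4x1 + x2 = 51 and 7x1 + 5x2 = 98.
Solving simultaneously gives x1 = 157/13, x2 = 35/13.

x1 = 157/13, x2 = 35/13, minimum C = -698/13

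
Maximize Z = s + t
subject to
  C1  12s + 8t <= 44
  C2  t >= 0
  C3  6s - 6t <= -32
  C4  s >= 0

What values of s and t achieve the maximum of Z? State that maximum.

Vertices and Z = s + t:
  (1/15, 27/5) → Z = 82/15
  (0, 11/2) → Z = 11/2
  (0, 16/3) → Z = 16/3

At the optimal vertex, 12s + 8t = 44 and s = 0.
Solving simultaneously gives s = 0, t = 11/2.

s = 0, t = 11/2, maximum Z = 11/2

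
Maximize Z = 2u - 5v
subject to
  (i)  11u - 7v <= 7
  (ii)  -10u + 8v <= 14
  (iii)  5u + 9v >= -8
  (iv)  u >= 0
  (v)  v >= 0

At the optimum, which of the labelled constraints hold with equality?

Feasible corners and Z = 2u - 5v:
  (77/9, 112/9) → Z = -406/9
  (7/11, 0) → Z = 14/11
  (0, 7/4) → Z = -35/4
  (0, 0) → Z = 0

The maximum is at (7/11, 0). Substituting into each constraint, equality holds for (i) and (v); the remaining constraints have slack.

(i) and (v)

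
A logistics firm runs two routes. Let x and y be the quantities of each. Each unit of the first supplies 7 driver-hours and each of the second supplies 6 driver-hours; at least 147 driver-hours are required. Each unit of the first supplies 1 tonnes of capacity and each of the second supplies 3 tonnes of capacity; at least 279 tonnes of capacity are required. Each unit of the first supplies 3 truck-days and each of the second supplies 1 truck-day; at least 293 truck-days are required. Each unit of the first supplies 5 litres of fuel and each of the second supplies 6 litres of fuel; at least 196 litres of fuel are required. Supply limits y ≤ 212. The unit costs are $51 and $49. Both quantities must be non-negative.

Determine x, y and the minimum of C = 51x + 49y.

x = 75, y = 68, minimum C = 7157

Feasible corners and C = 51x + 49y:
  (279, 0) → C = 14229
  (75, 68) → C = 7157
  (27, 212) → C = 11765
The feasible region is unbounded (it extends along (1, 0)), but C strictly increases along every unbounded feasible direction, so there is no improving ray and the minimum is attained at a vertex.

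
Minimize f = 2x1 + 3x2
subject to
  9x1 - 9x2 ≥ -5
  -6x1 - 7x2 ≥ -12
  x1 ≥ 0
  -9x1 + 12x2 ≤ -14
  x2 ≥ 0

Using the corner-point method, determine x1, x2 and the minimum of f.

x1 = 14/9, x2 = 0, minimum f = 28/9

Vertices and f = 2x1 + 3x2:
  (242/135, 8/45) → f = 556/135
  (2, 0) → f = 4
  (14/9, 0) → f = 28/9

The optimum lies where -9x1 + 12x2 = -14 and x2 = 0.
Solving simultaneously gives x1 = 14/9, x2 = 0.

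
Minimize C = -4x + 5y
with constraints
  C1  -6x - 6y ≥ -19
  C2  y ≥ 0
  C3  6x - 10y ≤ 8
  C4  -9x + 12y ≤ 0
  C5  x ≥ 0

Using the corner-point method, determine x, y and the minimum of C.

x = 119/48, y = 11/16, minimum C = -311/48

Feasible corners and C = -4x + 5y:
  (119/48, 11/16) → C = -311/48
  (38/21, 19/14) → C = -19/42
  (4/3, 0) → C = -16/3
  (0, 0) → C = 0

At the optimal vertex, -6x - 6y = -19 and 6x - 10y = 8.
Solving simultaneously gives x = 119/48, y = 11/16.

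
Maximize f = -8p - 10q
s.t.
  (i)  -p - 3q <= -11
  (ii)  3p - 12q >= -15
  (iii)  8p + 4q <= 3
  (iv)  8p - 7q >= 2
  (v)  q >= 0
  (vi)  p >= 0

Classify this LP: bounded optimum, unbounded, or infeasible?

The boundaries -p - 3q = -11 and 3p - 12q = -15 meet at (29/7, 16/7), but that point violates 8p + 4q ≤ 3. Every candidate vertex is excluded by some other constraint, so the feasible region is empty.

infeasible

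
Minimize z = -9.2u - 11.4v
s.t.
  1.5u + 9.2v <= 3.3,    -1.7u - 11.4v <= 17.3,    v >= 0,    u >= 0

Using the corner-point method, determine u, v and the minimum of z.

u = 2.2, v = 0, minimum z = -20.24

Corner points and z = -9.2u - 11.4v:
  (11/5, 0) → z = -506/25
  (0, 33/92) → z = -1881/460
  (0, 0) → z = 0

The optimum lies where 1.5u + 9.2v = 3.3 and v = 0.
Solving simultaneously gives u = 11/5, v = 0.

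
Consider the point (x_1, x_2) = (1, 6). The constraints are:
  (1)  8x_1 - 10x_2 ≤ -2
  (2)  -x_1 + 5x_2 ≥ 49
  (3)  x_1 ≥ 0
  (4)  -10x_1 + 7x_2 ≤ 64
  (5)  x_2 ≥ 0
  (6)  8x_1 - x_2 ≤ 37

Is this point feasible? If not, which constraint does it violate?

not feasible — violates (2)

Constraint (2): -x_1 + 5x_2 = 29, which is not ≥ 49. All other constraints are satisfied.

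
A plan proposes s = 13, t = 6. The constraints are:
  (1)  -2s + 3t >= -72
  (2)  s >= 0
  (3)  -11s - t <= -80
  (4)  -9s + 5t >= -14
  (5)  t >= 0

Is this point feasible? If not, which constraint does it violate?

Constraint (4): -9s + 5t = -87, which is not ≥ -14. All other constraints are satisfied.

not feasible — violates (4)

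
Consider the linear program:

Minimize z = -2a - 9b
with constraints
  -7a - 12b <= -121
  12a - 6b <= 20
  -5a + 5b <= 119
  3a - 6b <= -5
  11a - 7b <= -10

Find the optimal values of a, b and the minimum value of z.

a = 407/15, b = 764/15, minimum z = -1538/3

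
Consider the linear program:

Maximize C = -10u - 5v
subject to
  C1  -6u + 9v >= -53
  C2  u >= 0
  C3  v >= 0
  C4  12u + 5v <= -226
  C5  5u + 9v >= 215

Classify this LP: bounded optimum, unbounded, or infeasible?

infeasible

The boundaries -6u + 9v = -53 and 5u + 9v = 215 meet at (268/11, 1025/99), but that point violates 12u + 5v ≤ -226. Every candidate vertex is excluded by some other constraint, so the feasible region is empty.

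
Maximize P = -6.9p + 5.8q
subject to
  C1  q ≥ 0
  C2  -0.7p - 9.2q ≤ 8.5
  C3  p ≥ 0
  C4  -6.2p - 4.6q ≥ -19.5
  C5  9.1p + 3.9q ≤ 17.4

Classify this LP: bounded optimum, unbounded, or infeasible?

Vertices and P = -6.9p + 5.8q:
  (0, 0) → P = 0
  (174/91, 0) → P = -6003/455
  (0, 195/46) → P = 1131/46
  (399/1768, 6957/1768) → P = 75195/3536
The feasible region has finitely many vertices and no improving ray; the maximum is 1131/46 at (0, 195/46).

bounded optimum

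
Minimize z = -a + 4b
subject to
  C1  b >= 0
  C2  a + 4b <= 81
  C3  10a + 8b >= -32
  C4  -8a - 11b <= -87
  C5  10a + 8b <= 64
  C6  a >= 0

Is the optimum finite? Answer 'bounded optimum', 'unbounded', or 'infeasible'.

bounded optimum

Feasible corners and z = -a + 4b:
  (4/23, 179/23) → z = 712/23
  (0, 87/11) → z = 348/11
  (0, 8) → z = 32
The feasible region has finitely many vertices and no improving ray; the minimum is 712/23 at (4/23, 179/23).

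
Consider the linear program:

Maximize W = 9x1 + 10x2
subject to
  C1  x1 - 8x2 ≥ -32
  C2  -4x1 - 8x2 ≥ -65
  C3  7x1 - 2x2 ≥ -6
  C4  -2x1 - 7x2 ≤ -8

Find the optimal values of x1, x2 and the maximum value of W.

Feasible corners and W = 9x1 + 10x2:
  (33/5, 193/40) → W = 2153/20
  (8/27, 109/27) → W = 1162/27
  (391/12, -49/6) → W = 2539/12
  (-26/53, 68/53) → W = 446/53

The binding constraints are -4x1 - 8x2 = -65 and -2x1 - 7x2 = -8.
Solving simultaneously gives x1 = 391/12, x2 = -49/6.

x1 = 391/12, x2 = -49/6, maximum W = 2539/12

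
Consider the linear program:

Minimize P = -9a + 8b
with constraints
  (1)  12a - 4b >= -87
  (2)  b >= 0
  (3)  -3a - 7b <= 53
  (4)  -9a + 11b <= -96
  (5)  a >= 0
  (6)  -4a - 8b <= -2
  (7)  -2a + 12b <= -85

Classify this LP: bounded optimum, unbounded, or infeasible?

From the feasible point (85/2, 0), moving in the direction (12, 2) keeps every constraint satisfied while P decreases without bound.

unbounded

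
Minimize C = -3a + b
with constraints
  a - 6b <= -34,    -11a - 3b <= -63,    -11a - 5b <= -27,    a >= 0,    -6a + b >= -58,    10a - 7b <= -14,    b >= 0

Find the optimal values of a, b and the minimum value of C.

a = 105/8, b = 83/4, minimum C = -149/8

Feasible corners and C = -3a + b:
  (0, 21) → C = 21
  (399/107, 784/107) → C = -413/107
  (105/8, 83/4) → C = -149/8
The feasible region is unbounded (it extends along (0, 1), (1, 6)), but C strictly increases along every unbounded feasible direction, so there is no improving ray and the minimum is attained at a vertex.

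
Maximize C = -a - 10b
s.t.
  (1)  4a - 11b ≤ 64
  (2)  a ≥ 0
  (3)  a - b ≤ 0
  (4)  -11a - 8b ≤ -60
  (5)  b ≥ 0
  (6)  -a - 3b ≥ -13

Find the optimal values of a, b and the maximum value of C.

Feasible corners and C = -a - 10b:
  (60/19, 60/19) → C = -660/19
  (13/4, 13/4) → C = -143/4
  (76/25, 83/25) → C = -906/25

The binding constraints are a - b = 0 and -11a - 8b = -60.
Solving simultaneously gives a = 60/19, b = 60/19.

a = 60/19, b = 60/19, maximum C = -660/19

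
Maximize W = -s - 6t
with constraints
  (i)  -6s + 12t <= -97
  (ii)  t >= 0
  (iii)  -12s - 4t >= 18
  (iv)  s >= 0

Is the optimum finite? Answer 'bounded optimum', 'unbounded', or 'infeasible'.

The boundaries -6s + 12t = -97 and t = 0 meet at (97/6, 0), but that point violates -12s - 4t ≥ 18. Every candidate vertex is excluded by some other constraint, so the feasible region is empty.

infeasible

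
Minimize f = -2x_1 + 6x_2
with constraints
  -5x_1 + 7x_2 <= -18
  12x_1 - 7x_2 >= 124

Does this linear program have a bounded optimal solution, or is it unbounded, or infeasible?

From the feasible point (106/7, 404/49), moving in the direction (-7, -12) keeps every constraint satisfied while f decreases without bound.

unbounded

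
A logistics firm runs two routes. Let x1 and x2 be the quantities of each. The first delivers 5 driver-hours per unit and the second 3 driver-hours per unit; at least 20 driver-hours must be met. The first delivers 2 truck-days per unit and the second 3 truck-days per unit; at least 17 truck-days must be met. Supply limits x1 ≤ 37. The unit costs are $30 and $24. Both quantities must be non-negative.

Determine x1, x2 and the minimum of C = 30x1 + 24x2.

x1 = 1, x2 = 5, minimum C = 150

The feasible region is unbounded (it extends along (0, 1)), but C strictly increases along every unbounded feasible direction, so there is no improving ray and the minimum is attained at a vertex.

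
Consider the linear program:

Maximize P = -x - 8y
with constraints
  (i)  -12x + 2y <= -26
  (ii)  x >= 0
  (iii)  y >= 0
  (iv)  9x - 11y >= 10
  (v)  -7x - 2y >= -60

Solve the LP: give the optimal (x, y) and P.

x = 13/6, y = 0, maximum P = -13/6

Feasible corners and P = -x - 8y:
  (13/6, 0) → P = -13/6
  (7/3, 1) → P = -31/3
  (60/7, 0) → P = -60/7
  (136/19, 94/19) → P = -888/19

The optimum lies where -12x + 2y = -26 and y = 0.
Solving simultaneously gives x = 13/6, y = 0.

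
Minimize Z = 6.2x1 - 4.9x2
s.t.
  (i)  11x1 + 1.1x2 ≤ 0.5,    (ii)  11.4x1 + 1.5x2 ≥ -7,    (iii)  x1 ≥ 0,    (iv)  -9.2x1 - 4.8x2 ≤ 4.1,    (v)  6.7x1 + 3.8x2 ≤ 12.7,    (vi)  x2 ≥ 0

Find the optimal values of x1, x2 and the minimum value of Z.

Corner points and Z = 6.2x1 - 4.9x2:
  (0, 5/11) → Z = -49/22
  (1/22, 0) → Z = 31/110
  (0, 0) → Z = 0

At the optimal vertex, 11x1 + 1.1x2 = 0.5 and x1 = 0.
Solving simultaneously gives x1 = 0, x2 = 5/11.

x1 = 0, x2 = 5/11, minimum Z = -49/22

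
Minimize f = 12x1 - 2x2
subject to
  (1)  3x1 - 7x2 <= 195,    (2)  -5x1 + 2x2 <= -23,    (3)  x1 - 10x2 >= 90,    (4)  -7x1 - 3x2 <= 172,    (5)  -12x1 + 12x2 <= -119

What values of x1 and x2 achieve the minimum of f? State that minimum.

x1 = -229/29, x2 = -906/29, minimum f = -936/29

Extreme points and f = 12x1 - 2x2:
  (-229/29, -906/29) → f = -936/29
  (1320/23, -75/23) → f = 15990/23
  (25/24, -427/48) → f = 727/24

The binding constraints are 3x1 - 7x2 = 195 and -5x1 + 2x2 = -23.
Solving simultaneously gives x1 = -229/29, x2 = -906/29.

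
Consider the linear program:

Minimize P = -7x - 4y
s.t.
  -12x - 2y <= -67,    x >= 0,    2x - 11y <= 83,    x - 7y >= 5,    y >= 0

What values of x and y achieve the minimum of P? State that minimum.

x = 526/3, y = 73/3, minimum P = -3974/3

Vertices and P = -7x - 4y:
  (479/86, 7/86) → P = -3381/86
  (67/12, 0) → P = -469/12
  (526/3, 73/3) → P = -3974/3
  (83/2, 0) → P = -581/2

At the optimal vertex, 2x - 11y = 83 and x - 7y = 5.
Solving simultaneously gives x = 526/3, y = 73/3.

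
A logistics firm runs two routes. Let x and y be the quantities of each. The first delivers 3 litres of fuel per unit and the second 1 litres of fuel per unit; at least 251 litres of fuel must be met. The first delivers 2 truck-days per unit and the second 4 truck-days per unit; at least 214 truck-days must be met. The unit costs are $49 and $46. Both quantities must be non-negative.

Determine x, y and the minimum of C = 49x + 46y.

x = 79, y = 14, minimum C = 4515

Feasible corners and C = 49x + 46y:
  (0, 251) → C = 11546
  (107, 0) → C = 5243
  (79, 14) → C = 4515
The feasible region is unbounded (it extends along (0, 1), (1, 0)), but C strictly increases along every unbounded feasible direction, so there is no improving ray and the minimum is attained at a vertex.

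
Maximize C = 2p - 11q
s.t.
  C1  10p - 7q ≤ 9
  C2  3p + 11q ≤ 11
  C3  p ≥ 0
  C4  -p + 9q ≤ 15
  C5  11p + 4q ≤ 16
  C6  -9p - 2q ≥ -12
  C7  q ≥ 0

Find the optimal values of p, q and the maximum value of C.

Feasible corners and C = 2p - 11q:
  (102/83, 39/83) → C = -225/83
  (9/10, 0) → C = 9/5
  (0, 1) → C = -11
  (110/93, 21/31) → C = -473/93
  (0, 0) → C = 0

The binding constraints are 10p - 7q = 9 and q = 0.
Solving simultaneously gives p = 9/10, q = 0.

p = 9/10, q = 0, maximum C = 9/5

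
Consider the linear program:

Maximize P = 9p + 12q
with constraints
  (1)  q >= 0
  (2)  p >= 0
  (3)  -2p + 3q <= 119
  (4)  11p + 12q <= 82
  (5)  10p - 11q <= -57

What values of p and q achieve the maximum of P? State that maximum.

p = 0, q = 41/6, maximum P = 82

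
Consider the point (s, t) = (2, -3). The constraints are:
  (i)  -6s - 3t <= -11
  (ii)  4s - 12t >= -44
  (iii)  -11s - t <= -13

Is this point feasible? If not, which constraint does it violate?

Constraint (i): -6s - 3t = -3, which is not ≤ -11. All other constraints are satisfied.

not feasible — violates (i)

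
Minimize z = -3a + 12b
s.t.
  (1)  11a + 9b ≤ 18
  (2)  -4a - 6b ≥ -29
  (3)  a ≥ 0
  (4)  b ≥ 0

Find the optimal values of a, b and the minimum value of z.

Feasible corners and z = -3a + 12b:
  (0, 2) → z = 24
  (18/11, 0) → z = -54/11
  (0, 0) → z = 0

a = 18/11, b = 0, minimum z = -54/11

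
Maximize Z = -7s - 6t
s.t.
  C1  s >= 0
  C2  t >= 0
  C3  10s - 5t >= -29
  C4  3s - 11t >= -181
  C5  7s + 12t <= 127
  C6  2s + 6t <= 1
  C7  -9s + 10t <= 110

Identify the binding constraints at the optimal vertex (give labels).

C1 and C2

Corner points and Z = -7s - 6t:
  (0, 0) → Z = 0
  (0, 1/6) → Z = -1
  (1/2, 0) → Z = -7/2

The maximum is at (0, 0). Substituting into each constraint, equality holds for C1 and C2; the remaining constraints have slack.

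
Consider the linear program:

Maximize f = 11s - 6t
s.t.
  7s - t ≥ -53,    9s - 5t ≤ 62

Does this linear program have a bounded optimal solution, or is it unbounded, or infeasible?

unbounded

From the feasible point (-327/26, -911/26), moving in the direction (5, 9) keeps every constraint satisfied while f increases without bound.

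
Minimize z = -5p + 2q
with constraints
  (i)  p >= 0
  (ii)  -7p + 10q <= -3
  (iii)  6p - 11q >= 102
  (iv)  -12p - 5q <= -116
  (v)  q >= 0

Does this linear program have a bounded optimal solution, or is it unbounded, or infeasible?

From the feasible point (17, 0), moving in the direction (11, 6) keeps every constraint satisfied while z decreases without bound.

unbounded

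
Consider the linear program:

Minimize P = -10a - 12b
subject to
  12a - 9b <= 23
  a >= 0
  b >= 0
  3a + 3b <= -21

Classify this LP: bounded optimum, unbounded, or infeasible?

The boundaries 12a - 9b = 23 and b = 0 meet at (23/12, 0), but that point violates 3a + 3b ≤ -21. Every candidate vertex is excluded by some other constraint, so the feasible region is empty.

infeasible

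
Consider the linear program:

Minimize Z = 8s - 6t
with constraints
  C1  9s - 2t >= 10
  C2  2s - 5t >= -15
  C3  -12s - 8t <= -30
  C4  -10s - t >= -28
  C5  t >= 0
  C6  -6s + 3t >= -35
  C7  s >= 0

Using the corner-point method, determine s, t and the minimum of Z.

Vertices and Z = 8s - 6t:
  (80/41, 155/41) → Z = -290/41
  (35/24, 25/16) → Z = 55/24
  (125/52, 103/26) → Z = -59/13
  (5/2, 0) → Z = 20
  (14/5, 0) → Z = 112/5

The binding constraints are 9s - 2t = 10 and 2s - 5t = -15.
Solving simultaneously gives s = 80/41, t = 155/41.

s = 80/41, t = 155/41, minimum Z = -290/41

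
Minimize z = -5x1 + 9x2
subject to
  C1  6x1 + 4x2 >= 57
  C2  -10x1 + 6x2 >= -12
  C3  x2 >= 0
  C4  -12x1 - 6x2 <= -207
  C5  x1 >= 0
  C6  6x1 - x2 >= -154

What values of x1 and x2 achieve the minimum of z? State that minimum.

Vertices and z = -5x1 + 9x2:
  (219/22, 321/22) → z = 897/11
  (0, 69/2) → z = 621/2
  (0, 154) → z = 1386
The feasible region is unbounded (it extends along (3, 5), (1, 6)), but z strictly increases along every unbounded feasible direction, so there is no improving ray and the minimum is attained at a vertex.

x1 = 219/22, x2 = 321/22, minimum z = 897/11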